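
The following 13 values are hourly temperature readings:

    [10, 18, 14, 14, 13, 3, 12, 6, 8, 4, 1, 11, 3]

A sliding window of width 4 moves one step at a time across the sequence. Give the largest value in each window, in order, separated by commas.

18, 18, 14, 14, 13, 12, 12, 8, 11, 11

(10, 18, 14, 14) → max 18
(18, 14, 14, 13) → max 18
(14, 14, 13, 3) → max 14
(14, 13, 3, 12) → max 14
(13, 3, 12, 6) → max 13
(3, 12, 6, 8) → max 12
(12, 6, 8, 4) → max 12
(6, 8, 4, 1) → max 8
(8, 4, 1, 11) → max 11
(4, 1, 11, 3) → max 11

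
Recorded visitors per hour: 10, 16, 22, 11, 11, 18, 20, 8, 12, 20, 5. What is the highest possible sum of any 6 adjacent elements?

98

10 16 22 11 11 18 → sum 88
16 22 11 11 18 20 → sum 98
22 11 11 18 20 8 → sum 90
11 11 18 20 8 12 → sum 80
11 18 20 8 12 20 → sum 89
18 20 8 12 20 5 → sum 83
Highest of these is 98.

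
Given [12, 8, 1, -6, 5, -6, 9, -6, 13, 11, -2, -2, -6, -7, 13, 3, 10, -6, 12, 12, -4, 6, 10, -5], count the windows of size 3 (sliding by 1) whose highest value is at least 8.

(12, 8, 1) → max 12  ≥ 8 ✓
(8, 1, -6) → max 8  ≥ 8 ✓
(1, -6, 5) → max 5
(-6, 5, -6) → max 5
(5, -6, 9) → max 9  ≥ 8 ✓
(-6, 9, -6) → max 9  ≥ 8 ✓
(9, -6, 13) → max 13  ≥ 8 ✓
(-6, 13, 11) → max 13  ≥ 8 ✓
(13, 11, -2) → max 13  ≥ 8 ✓
(11, -2, -2) → max 11  ≥ 8 ✓
(-2, -2, -6) → max -2
(-2, -6, -7) → max -2
(-6, -7, 13) → max 13  ≥ 8 ✓
(-7, 13, 3) → max 13  ≥ 8 ✓
(13, 3, 10) → max 13  ≥ 8 ✓
(3, 10, -6) → max 10  ≥ 8 ✓
(10, -6, 12) → max 12  ≥ 8 ✓
(-6, 12, 12) → max 12  ≥ 8 ✓
(12, 12, -4) → max 12  ≥ 8 ✓
(12, -4, 6) → max 12  ≥ 8 ✓
(-4, 6, 10) → max 10  ≥ 8 ✓
(6, 10, -5) → max 10  ≥ 8 ✓
18 windows satisfy the condition.

18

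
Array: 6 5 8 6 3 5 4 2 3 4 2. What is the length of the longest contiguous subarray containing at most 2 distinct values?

add 6: window [6] (1 distinct), len 1
add 5: window [6, 5] (2 distinct), len 2
add 8: window [5, 8] (2 distinct), len 2
add 6: window [8, 6] (2 distinct), len 2
add 3: window [6, 3] (2 distinct), len 2
add 5: window [3, 5] (2 distinct), len 2
add 4: window [5, 4] (2 distinct), len 2
add 2: window [4, 2] (2 distinct), len 2
add 3: window [2, 3] (2 distinct), len 2
add 4: window [3, 4] (2 distinct), len 2
add 2: window [4, 2] (2 distinct), len 2
Longest length with ≤2 distinct: 2.

2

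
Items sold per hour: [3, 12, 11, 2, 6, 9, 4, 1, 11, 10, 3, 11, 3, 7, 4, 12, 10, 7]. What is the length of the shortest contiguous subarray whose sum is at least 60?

8

add 3: running sum 3 < 60
add 12: running sum 15 < 60
add 11: running sum 26 < 60
add 2: running sum 28 < 60
add 6: running sum 34 < 60
add 9: running sum 43 < 60
add 4: running sum 47 < 60
add 1: running sum 48 < 60
add 11: running sum 59 < 60
end 9: [12, 11, 2, 6, 9, 4, 1, 11, 10] sum 66, len 9
end 10: [12, 11, 2, 6, 9, 4, 1, 11, 10, 3] sum 69, len 10
end 11: [11, 2, 6, 9, 4, 1, 11, 10, 3, 11] sum 68, len 10
end 12: [2, 6, 9, 4, 1, 11, 10, 3, 11, 3] sum 60, len 10
end 13: [6, 9, 4, 1, 11, 10, 3, 11, 3, 7] sum 65, len 10
end 14: [9, 4, 1, 11, 10, 3, 11, 3, 7, 4] sum 63, len 10
end 15: [11, 10, 3, 11, 3, 7, 4, 12] sum 61, len 8
end 16: [10, 3, 11, 3, 7, 4, 12, 10] sum 60, len 8
end 17: [10, 3, 11, 3, 7, 4, 12, 10, 7] sum 67, len 9
Shortest qualifying length: 8.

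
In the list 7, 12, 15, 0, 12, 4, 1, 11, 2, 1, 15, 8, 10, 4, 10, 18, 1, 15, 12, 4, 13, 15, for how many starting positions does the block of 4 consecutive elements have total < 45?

18

[7, 12, 15, 0] → sum 34  < 45 ✓
[12, 15, 0, 12] → sum 39  < 45 ✓
[15, 0, 12, 4] → sum 31  < 45 ✓
[0, 12, 4, 1] → sum 17  < 45 ✓
[12, 4, 1, 11] → sum 28  < 45 ✓
[4, 1, 11, 2] → sum 18  < 45 ✓
[1, 11, 2, 1] → sum 15  < 45 ✓
[11, 2, 1, 15] → sum 29  < 45 ✓
[2, 1, 15, 8] → sum 26  < 45 ✓
[1, 15, 8, 10] → sum 34  < 45 ✓
[15, 8, 10, 4] → sum 37  < 45 ✓
[8, 10, 4, 10] → sum 32  < 45 ✓
[10, 4, 10, 18] → sum 42  < 45 ✓
[4, 10, 18, 1] → sum 33  < 45 ✓
[10, 18, 1, 15] → sum 44  < 45 ✓
[18, 1, 15, 12] → sum 46
[1, 15, 12, 4] → sum 32  < 45 ✓
[15, 12, 4, 13] → sum 44  < 45 ✓
[12, 4, 13, 15] → sum 44  < 45 ✓
18 windows satisfy the condition.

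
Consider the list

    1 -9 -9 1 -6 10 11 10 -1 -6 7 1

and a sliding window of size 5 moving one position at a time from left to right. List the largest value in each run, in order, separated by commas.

1, 10, 11, 11, 11, 11, 11, 10

[1, -9, -9, 1, -6] → max 1
[-9, -9, 1, -6, 10] → max 10
[-9, 1, -6, 10, 11] → max 11
[1, -6, 10, 11, 10] → max 11
[-6, 10, 11, 10, -1] → max 11
[10, 11, 10, -1, -6] → max 11
[11, 10, -1, -6, 7] → max 11
[10, -1, -6, 7, 1] → max 10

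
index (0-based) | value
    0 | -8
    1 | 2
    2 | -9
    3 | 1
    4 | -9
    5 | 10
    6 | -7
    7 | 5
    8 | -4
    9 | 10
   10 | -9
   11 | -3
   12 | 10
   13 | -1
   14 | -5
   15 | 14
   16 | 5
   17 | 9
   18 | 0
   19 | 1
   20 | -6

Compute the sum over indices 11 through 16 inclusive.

20

Elements at indices 11..16: -3, 10, -1, -5, 14, 5
sum(-3, 10, -1, -5, 14, 5) = 20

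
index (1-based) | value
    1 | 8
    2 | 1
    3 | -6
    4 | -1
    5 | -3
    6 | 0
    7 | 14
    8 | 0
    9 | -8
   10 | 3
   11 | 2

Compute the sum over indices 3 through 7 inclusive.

Elements at indices 3..7: -6, -1, -3, 0, 14
sum(-6, -1, -3, 0, 14) = 4

4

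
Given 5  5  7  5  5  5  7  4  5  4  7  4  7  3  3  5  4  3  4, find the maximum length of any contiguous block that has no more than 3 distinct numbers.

[5] 1 distinct, len 1
[5, 5] 1 distinct, len 2
[5, 5, 7] 2 distinct, len 3
[5, 5, 7, 5] 2 distinct, len 4
[5, 5, 7, 5, 5] 2 distinct, len 5
[5, 5, 7, 5, 5, 5] 2 distinct, len 6
[5, 5, 7, 5, 5, 5, 7] 2 distinct, len 7
[5, 5, 7, 5, 5, 5, 7, 4] 3 distinct, len 8
[5, 5, 7, 5, 5, 5, 7, 4, 5] 3 distinct, len 9
[5, 5, 7, 5, 5, 5, 7, 4, 5, 4] 3 distinct, len 10
[5, 5, 7, 5, 5, 5, 7, 4, 5, 4, 7] 3 distinct, len 11
[5, 5, 7, 5, 5, 5, 7, 4, 5, 4, 7, 4] 3 distinct, len 12
[5, 5, 7, 5, 5, 5, 7, 4, 5, 4, 7, 4, 7] 3 distinct, len 13
[4, 7, 4, 7, 3] 3 distinct, len 5
[4, 7, 4, 7, 3, 3] 3 distinct, len 6
[7, 3, 3, 5] 3 distinct, len 4
[3, 3, 5, 4] 3 distinct, len 4
[3, 3, 5, 4, 3] 3 distinct, len 5
[3, 3, 5, 4, 3, 4] 3 distinct, len 6
Longest length with ≤3 distinct: 13.

13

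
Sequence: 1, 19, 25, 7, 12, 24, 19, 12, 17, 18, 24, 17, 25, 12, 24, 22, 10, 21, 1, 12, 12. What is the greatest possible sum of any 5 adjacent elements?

Each size-5 window and its sum:
[1, 19, 25, 7, 12] → sum 64
[19, 25, 7, 12, 24] → sum 87
[25, 7, 12, 24, 19] → sum 87
[7, 12, 24, 19, 12] → sum 74
[12, 24, 19, 12, 17] → sum 84
[24, 19, 12, 17, 18] → sum 90
[19, 12, 17, 18, 24] → sum 90
[12, 17, 18, 24, 17] → sum 88
[17, 18, 24, 17, 25] → sum 101
[18, 24, 17, 25, 12] → sum 96
[24, 17, 25, 12, 24] → sum 102
[17, 25, 12, 24, 22] → sum 100
[25, 12, 24, 22, 10] → sum 93
[12, 24, 22, 10, 21] → sum 89
[24, 22, 10, 21, 1] → sum 78
[22, 10, 21, 1, 12] → sum 66
[10, 21, 1, 12, 12] → sum 56
Greatest of these is 102.

102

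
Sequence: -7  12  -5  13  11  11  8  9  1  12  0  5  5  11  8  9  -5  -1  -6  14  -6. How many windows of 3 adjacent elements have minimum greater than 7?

4

-7 12 -5 → min -7
12 -5 13 → min -5
-5 13 11 → min -5
13 11 11 → min 11  > 7 ✓
11 11 8 → min 8  > 7 ✓
11 8 9 → min 8  > 7 ✓
8 9 1 → min 1
9 1 12 → min 1
1 12 0 → min 0
12 0 5 → min 0
0 5 5 → min 0
5 5 11 → min 5
5 11 8 → min 5
11 8 9 → min 8  > 7 ✓
8 9 -5 → min -5
9 -5 -1 → min -5
-5 -1 -6 → min -6
-1 -6 14 → min -6
-6 14 -6 → min -6
4 windows satisfy the condition.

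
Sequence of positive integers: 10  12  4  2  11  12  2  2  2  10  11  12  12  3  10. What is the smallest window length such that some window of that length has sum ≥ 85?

add 10: running sum 10 < 85
add 12: running sum 22 < 85
add 4: running sum 26 < 85
add 2: running sum 28 < 85
add 11: running sum 39 < 85
add 12: running sum 51 < 85
add 2: running sum 53 < 85
add 2: running sum 55 < 85
add 2: running sum 57 < 85
add 10: running sum 67 < 85
add 11: running sum 78 < 85
end 11: [10, 12, 4, 2, 11, 12, 2, 2, 2, 10, 11, 12] sum 90, len 12
end 12: [12, 4, 2, 11, 12, 2, 2, 2, 10, 11, 12, 12] sum 92, len 12
end 13: [12, 4, 2, 11, 12, 2, 2, 2, 10, 11, 12, 12, 3] sum 95, len 13
end 14: [11, 12, 2, 2, 2, 10, 11, 12, 12, 3, 10] sum 87, len 11
Shortest qualifying length: 11.

11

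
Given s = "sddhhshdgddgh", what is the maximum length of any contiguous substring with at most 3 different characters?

8

add s: window [s] (1 distinct), len 1
add d: window [s, d] (2 distinct), len 2
add d: window [s, d, d] (2 distinct), len 3
add h: window [s, d, d, h] (3 distinct), len 4
add h: window [s, d, d, h, h] (3 distinct), len 5
add s: window [s, d, d, h, h, s] (3 distinct), len 6
add h: window [s, d, d, h, h, s, h] (3 distinct), len 7
add d: window [s, d, d, h, h, s, h, d] (3 distinct), len 8
add g: window [h, d, g] (3 distinct), len 3
add d: window [h, d, g, d] (3 distinct), len 4
add d: window [h, d, g, d, d] (3 distinct), len 5
add g: window [h, d, g, d, d, g] (3 distinct), len 6
add h: window [h, d, g, d, d, g, h] (3 distinct), len 7
Longest length with ≤3 distinct: 8.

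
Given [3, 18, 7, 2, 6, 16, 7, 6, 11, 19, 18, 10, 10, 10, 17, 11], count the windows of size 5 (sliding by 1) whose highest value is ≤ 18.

3 18 7 2 6 → max 18  ≤ 18 ✓
18 7 2 6 16 → max 18  ≤ 18 ✓
7 2 6 16 7 → max 16  ≤ 18 ✓
2 6 16 7 6 → max 16  ≤ 18 ✓
6 16 7 6 11 → max 16  ≤ 18 ✓
16 7 6 11 19 → max 19
7 6 11 19 18 → max 19
6 11 19 18 10 → max 19
11 19 18 10 10 → max 19
19 18 10 10 10 → max 19
18 10 10 10 17 → max 18  ≤ 18 ✓
10 10 10 17 11 → max 17  ≤ 18 ✓
7 windows satisfy the condition.

7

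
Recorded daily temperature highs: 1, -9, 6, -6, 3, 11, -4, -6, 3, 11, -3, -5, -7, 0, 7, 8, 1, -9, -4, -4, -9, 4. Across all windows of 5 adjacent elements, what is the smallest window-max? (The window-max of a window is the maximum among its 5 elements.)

1 -9 6 -6 3 → max 6
-9 6 -6 3 11 → max 11
6 -6 3 11 -4 → max 11
-6 3 11 -4 -6 → max 11
3 11 -4 -6 3 → max 11
11 -4 -6 3 11 → max 11
-4 -6 3 11 -3 → max 11
-6 3 11 -3 -5 → max 11
3 11 -3 -5 -7 → max 11
11 -3 -5 -7 0 → max 11
-3 -5 -7 0 7 → max 7
-5 -7 0 7 8 → max 8
-7 0 7 8 1 → max 8
0 7 8 1 -9 → max 8
7 8 1 -9 -4 → max 8
8 1 -9 -4 -4 → max 8
1 -9 -4 -4 -9 → max 1
-9 -4 -4 -9 4 → max 4
Smallest of these is 1.

1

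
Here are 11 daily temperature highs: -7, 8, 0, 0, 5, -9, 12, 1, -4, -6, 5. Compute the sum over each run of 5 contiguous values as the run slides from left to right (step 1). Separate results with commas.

Sliding a size-5 window across the 11 values:
(-7, 8, 0, 0, 5) → sum 6
(8, 0, 0, 5, -9) → sum 4
(0, 0, 5, -9, 12) → sum 8
(0, 5, -9, 12, 1) → sum 9
(5, -9, 12, 1, -4) → sum 5
(-9, 12, 1, -4, -6) → sum -6
(12, 1, -4, -6, 5) → sum 8

6, 4, 8, 9, 5, -6, 8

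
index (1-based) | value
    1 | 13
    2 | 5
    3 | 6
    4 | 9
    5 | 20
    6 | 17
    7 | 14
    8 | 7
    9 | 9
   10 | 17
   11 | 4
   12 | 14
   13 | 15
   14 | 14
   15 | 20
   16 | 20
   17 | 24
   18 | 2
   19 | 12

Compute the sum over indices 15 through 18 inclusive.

Elements at indices 15..18: 20, 20, 24, 2
sum(20, 20, 24, 2) = 66

66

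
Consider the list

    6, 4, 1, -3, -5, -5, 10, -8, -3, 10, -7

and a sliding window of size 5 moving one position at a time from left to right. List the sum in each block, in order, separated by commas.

3, -8, -2, -11, -11, 4, 2

[6, 4, 1, -3, -5] → sum 3
[4, 1, -3, -5, -5] → sum -8
[1, -3, -5, -5, 10] → sum -2
[-3, -5, -5, 10, -8] → sum -11
[-5, -5, 10, -8, -3] → sum -11
[-5, 10, -8, -3, 10] → sum 4
[10, -8, -3, 10, -7] → sum 2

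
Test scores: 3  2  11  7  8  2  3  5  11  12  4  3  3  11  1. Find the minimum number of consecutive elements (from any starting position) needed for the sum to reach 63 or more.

Extend right; whenever the sum reaches 63, record the length and shrink from the left:
add 3: running sum 3 < 63
add 2: running sum 5 < 63
add 11: running sum 16 < 63
add 7: running sum 23 < 63
add 8: running sum 31 < 63
add 2: running sum 33 < 63
add 3: running sum 36 < 63
add 5: running sum 41 < 63
add 11: running sum 52 < 63
add 12: shortest ending here [3, 2, 11, 7, 8, 2, 3, 5, 11, 12] sum 64, len 10
add 4: shortest ending here [11, 7, 8, 2, 3, 5, 11, 12, 4] sum 63, len 9
add 3: shortest ending here [11, 7, 8, 2, 3, 5, 11, 12, 4, 3] sum 66, len 10
add 3: shortest ending here [11, 7, 8, 2, 3, 5, 11, 12, 4, 3, 3] sum 69, len 11
add 11: shortest ending here [7, 8, 2, 3, 5, 11, 12, 4, 3, 3, 11] sum 69, len 11
add 1: shortest ending here [8, 2, 3, 5, 11, 12, 4, 3, 3, 11, 1] sum 63, len 11
Shortest qualifying length: 9.

9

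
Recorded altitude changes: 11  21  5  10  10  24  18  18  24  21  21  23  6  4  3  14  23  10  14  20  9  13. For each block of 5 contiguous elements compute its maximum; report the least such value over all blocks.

Each size-5 window and its max:
11 21 5 10 10 → max 21
21 5 10 10 24 → max 24
5 10 10 24 18 → max 24
10 10 24 18 18 → max 24
10 24 18 18 24 → max 24
24 18 18 24 21 → max 24
18 18 24 21 21 → max 24
18 24 21 21 23 → max 24
24 21 21 23 6 → max 24
21 21 23 6 4 → max 23
21 23 6 4 3 → max 23
23 6 4 3 14 → max 23
6 4 3 14 23 → max 23
4 3 14 23 10 → max 23
3 14 23 10 14 → max 23
14 23 10 14 20 → max 23
23 10 14 20 9 → max 23
10 14 20 9 13 → max 20
Least of these is 20.

20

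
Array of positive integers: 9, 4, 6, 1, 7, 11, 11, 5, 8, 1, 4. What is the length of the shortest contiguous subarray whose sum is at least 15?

2

add 9: running sum 9 < 15
add 4: running sum 13 < 15
end 2: [9, 4, 6] sum 19, len 3
end 3: [9, 4, 6, 1] sum 20, len 4
end 4: [4, 6, 1, 7] sum 18, len 4
end 5: [7, 11] sum 18, len 2
end 6: [11, 11] sum 22, len 2
end 7: [11, 5] sum 16, len 2
end 8: [11, 5, 8] sum 24, len 3
end 9: [11, 5, 8, 1] sum 25, len 4
end 10: [5, 8, 1, 4] sum 18, len 4
Shortest qualifying length: 2.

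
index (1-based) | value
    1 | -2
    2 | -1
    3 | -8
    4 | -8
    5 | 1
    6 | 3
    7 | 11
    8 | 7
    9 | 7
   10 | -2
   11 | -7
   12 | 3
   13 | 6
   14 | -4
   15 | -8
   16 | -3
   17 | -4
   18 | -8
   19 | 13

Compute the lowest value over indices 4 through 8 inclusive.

-8

Elements at indices 4..8: -8, 1, 3, 11, 7
min(-8, 1, 3, 11, 7) = -8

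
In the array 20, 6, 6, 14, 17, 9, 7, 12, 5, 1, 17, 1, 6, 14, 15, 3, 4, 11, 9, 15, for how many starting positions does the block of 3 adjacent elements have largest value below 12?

2

20 6 6 → max 20
6 6 14 → max 14
6 14 17 → max 17
14 17 9 → max 17
17 9 7 → max 17
9 7 12 → max 12
7 12 5 → max 12
12 5 1 → max 12
5 1 17 → max 17
1 17 1 → max 17
17 1 6 → max 17
1 6 14 → max 14
6 14 15 → max 15
14 15 3 → max 15
15 3 4 → max 15
3 4 11 → max 11  < 12 ✓
4 11 9 → max 11  < 12 ✓
11 9 15 → max 15
2 windows satisfy the condition.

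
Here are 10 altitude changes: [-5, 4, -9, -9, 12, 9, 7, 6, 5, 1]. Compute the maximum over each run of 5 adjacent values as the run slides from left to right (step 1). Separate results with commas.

12, 12, 12, 12, 12, 9

Sliding a size-5 window across the 10 values:
-5 4 -9 -9 12 → max 12
4 -9 -9 12 9 → max 12
-9 -9 12 9 7 → max 12
-9 12 9 7 6 → max 12
12 9 7 6 5 → max 12
9 7 6 5 1 → max 9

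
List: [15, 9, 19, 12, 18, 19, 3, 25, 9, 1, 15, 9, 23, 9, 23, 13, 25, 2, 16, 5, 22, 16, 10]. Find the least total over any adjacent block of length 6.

15 9 19 12 18 19 → sum 92
9 19 12 18 19 3 → sum 80
19 12 18 19 3 25 → sum 96
12 18 19 3 25 9 → sum 86
18 19 3 25 9 1 → sum 75
19 3 25 9 1 15 → sum 72
3 25 9 1 15 9 → sum 62
25 9 1 15 9 23 → sum 82
9 1 15 9 23 9 → sum 66
1 15 9 23 9 23 → sum 80
15 9 23 9 23 13 → sum 92
9 23 9 23 13 25 → sum 102
23 9 23 13 25 2 → sum 95
9 23 13 25 2 16 → sum 88
23 13 25 2 16 5 → sum 84
13 25 2 16 5 22 → sum 83
25 2 16 5 22 16 → sum 86
2 16 5 22 16 10 → sum 71
Least of these is 62.

62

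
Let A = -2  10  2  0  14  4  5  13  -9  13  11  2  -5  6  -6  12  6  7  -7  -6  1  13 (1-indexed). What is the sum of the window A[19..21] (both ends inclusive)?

Elements at indices 19..21: -7, -6, 1
sum(-7, -6, 1) = -12

-12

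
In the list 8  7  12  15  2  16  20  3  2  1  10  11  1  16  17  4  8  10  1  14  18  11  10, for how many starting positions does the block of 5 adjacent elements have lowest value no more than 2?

18

(8, 7, 12, 15, 2) → min 2  ≤ 2 ✓
(7, 12, 15, 2, 16) → min 2  ≤ 2 ✓
(12, 15, 2, 16, 20) → min 2  ≤ 2 ✓
(15, 2, 16, 20, 3) → min 2  ≤ 2 ✓
(2, 16, 20, 3, 2) → min 2  ≤ 2 ✓
(16, 20, 3, 2, 1) → min 1  ≤ 2 ✓
(20, 3, 2, 1, 10) → min 1  ≤ 2 ✓
(3, 2, 1, 10, 11) → min 1  ≤ 2 ✓
(2, 1, 10, 11, 1) → min 1  ≤ 2 ✓
(1, 10, 11, 1, 16) → min 1  ≤ 2 ✓
(10, 11, 1, 16, 17) → min 1  ≤ 2 ✓
(11, 1, 16, 17, 4) → min 1  ≤ 2 ✓
(1, 16, 17, 4, 8) → min 1  ≤ 2 ✓
(16, 17, 4, 8, 10) → min 4
(17, 4, 8, 10, 1) → min 1  ≤ 2 ✓
(4, 8, 10, 1, 14) → min 1  ≤ 2 ✓
(8, 10, 1, 14, 18) → min 1  ≤ 2 ✓
(10, 1, 14, 18, 11) → min 1  ≤ 2 ✓
(1, 14, 18, 11, 10) → min 1  ≤ 2 ✓
18 windows satisfy the condition.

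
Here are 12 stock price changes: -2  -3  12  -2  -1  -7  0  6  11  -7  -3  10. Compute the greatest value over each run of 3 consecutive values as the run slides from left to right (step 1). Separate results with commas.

Sliding a size-3 window across the 12 values:
-2 -3 12 → max 12
-3 12 -2 → max 12
12 -2 -1 → max 12
-2 -1 -7 → max -1
-1 -7 0 → max 0
-7 0 6 → max 6
0 6 11 → max 11
6 11 -7 → max 11
11 -7 -3 → max 11
-7 -3 10 → max 10

12, 12, 12, -1, 0, 6, 11, 11, 11, 10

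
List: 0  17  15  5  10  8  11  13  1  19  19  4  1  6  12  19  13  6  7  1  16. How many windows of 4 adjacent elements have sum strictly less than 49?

15

0 17 15 5 → sum 37  < 49 ✓
17 15 5 10 → sum 47  < 49 ✓
15 5 10 8 → sum 38  < 49 ✓
5 10 8 11 → sum 34  < 49 ✓
10 8 11 13 → sum 42  < 49 ✓
8 11 13 1 → sum 33  < 49 ✓
11 13 1 19 → sum 44  < 49 ✓
13 1 19 19 → sum 52
1 19 19 4 → sum 43  < 49 ✓
19 19 4 1 → sum 43  < 49 ✓
19 4 1 6 → sum 30  < 49 ✓
4 1 6 12 → sum 23  < 49 ✓
1 6 12 19 → sum 38  < 49 ✓
6 12 19 13 → sum 50
12 19 13 6 → sum 50
19 13 6 7 → sum 45  < 49 ✓
13 6 7 1 → sum 27  < 49 ✓
6 7 1 16 → sum 30  < 49 ✓
15 windows satisfy the condition.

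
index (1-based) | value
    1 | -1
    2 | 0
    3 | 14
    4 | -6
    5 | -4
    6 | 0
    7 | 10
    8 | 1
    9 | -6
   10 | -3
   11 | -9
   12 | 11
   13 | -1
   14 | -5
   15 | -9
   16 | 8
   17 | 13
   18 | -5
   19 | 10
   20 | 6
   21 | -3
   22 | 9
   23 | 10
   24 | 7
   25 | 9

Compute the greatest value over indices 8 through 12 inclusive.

Elements at indices 8..12: 1, -6, -3, -9, 11
max(1, -6, -3, -9, 11) = 11

11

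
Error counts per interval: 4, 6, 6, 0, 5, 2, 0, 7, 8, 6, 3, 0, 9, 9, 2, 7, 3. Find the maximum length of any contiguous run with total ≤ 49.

Extend to the right; shrink from the left whenever the sum exceeds 49:
[4] sum 4 len 1
[4, 6] sum 10 len 2
[4, 6, 6] sum 16 len 3
[4, 6, 6, 0] sum 16 len 4
[4, 6, 6, 0, 5] sum 21 len 5
[4, 6, 6, 0, 5, 2] sum 23 len 6
[4, 6, 6, 0, 5, 2, 0] sum 23 len 7
[4, 6, 6, 0, 5, 2, 0, 7] sum 30 len 8
[4, 6, 6, 0, 5, 2, 0, 7, 8] sum 38 len 9
[4, 6, 6, 0, 5, 2, 0, 7, 8, 6] sum 44 len 10
[4, 6, 6, 0, 5, 2, 0, 7, 8, 6, 3] sum 47 len 11
[4, 6, 6, 0, 5, 2, 0, 7, 8, 6, 3, 0] sum 47 len 12
[6, 0, 5, 2, 0, 7, 8, 6, 3, 0, 9] sum 46 len 11
[0, 5, 2, 0, 7, 8, 6, 3, 0, 9, 9] sum 49 len 11
[2, 0, 7, 8, 6, 3, 0, 9, 9, 2] sum 46 len 10
[8, 6, 3, 0, 9, 9, 2, 7] sum 44 len 8
[8, 6, 3, 0, 9, 9, 2, 7, 3] sum 47 len 9
Longest length seen: 12.

12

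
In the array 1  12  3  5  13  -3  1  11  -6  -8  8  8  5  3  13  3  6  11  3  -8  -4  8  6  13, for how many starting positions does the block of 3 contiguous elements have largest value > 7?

21

1 12 3 → max 12  > 7 ✓
12 3 5 → max 12  > 7 ✓
3 5 13 → max 13  > 7 ✓
5 13 -3 → max 13  > 7 ✓
13 -3 1 → max 13  > 7 ✓
-3 1 11 → max 11  > 7 ✓
1 11 -6 → max 11  > 7 ✓
11 -6 -8 → max 11  > 7 ✓
-6 -8 8 → max 8  > 7 ✓
-8 8 8 → max 8  > 7 ✓
8 8 5 → max 8  > 7 ✓
8 5 3 → max 8  > 7 ✓
5 3 13 → max 13  > 7 ✓
3 13 3 → max 13  > 7 ✓
13 3 6 → max 13  > 7 ✓
3 6 11 → max 11  > 7 ✓
6 11 3 → max 11  > 7 ✓
11 3 -8 → max 11  > 7 ✓
3 -8 -4 → max 3
-8 -4 8 → max 8  > 7 ✓
-4 8 6 → max 8  > 7 ✓
8 6 13 → max 13  > 7 ✓
21 windows satisfy the condition.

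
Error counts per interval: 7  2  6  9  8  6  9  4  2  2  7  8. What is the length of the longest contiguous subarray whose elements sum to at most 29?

[7] sum 7 len 1
[7, 2] sum 9 len 2
[7, 2, 6] sum 15 len 3
[7, 2, 6, 9] sum 24 len 4
[2, 6, 9, 8] sum 25 len 4
[6, 9, 8, 6] sum 29 len 4
[8, 6, 9] sum 23 len 3
[8, 6, 9, 4] sum 27 len 4
[8, 6, 9, 4, 2] sum 29 len 5
[6, 9, 4, 2, 2] sum 23 len 5
[9, 4, 2, 2, 7] sum 24 len 5
[4, 2, 2, 7, 8] sum 23 len 5
Longest length seen: 5.

5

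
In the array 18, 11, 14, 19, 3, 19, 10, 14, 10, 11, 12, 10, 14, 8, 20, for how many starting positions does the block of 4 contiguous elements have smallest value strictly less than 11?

11

(18, 11, 14, 19) → min 11
(11, 14, 19, 3) → min 3  < 11 ✓
(14, 19, 3, 19) → min 3  < 11 ✓
(19, 3, 19, 10) → min 3  < 11 ✓
(3, 19, 10, 14) → min 3  < 11 ✓
(19, 10, 14, 10) → min 10  < 11 ✓
(10, 14, 10, 11) → min 10  < 11 ✓
(14, 10, 11, 12) → min 10  < 11 ✓
(10, 11, 12, 10) → min 10  < 11 ✓
(11, 12, 10, 14) → min 10  < 11 ✓
(12, 10, 14, 8) → min 8  < 11 ✓
(10, 14, 8, 20) → min 8  < 11 ✓
11 windows satisfy the condition.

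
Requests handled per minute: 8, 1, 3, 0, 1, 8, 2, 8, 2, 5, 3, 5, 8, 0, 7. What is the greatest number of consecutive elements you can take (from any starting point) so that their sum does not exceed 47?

add 8: [8] sum 8, len 1
add 1: [8, 1] sum 9, len 2
add 3: [8, 1, 3] sum 12, len 3
add 0: [8, 1, 3, 0] sum 12, len 4
add 1: [8, 1, 3, 0, 1] sum 13, len 5
add 8: [8, 1, 3, 0, 1, 8] sum 21, len 6
add 2: [8, 1, 3, 0, 1, 8, 2] sum 23, len 7
add 8: [8, 1, 3, 0, 1, 8, 2, 8] sum 31, len 8
add 2: [8, 1, 3, 0, 1, 8, 2, 8, 2] sum 33, len 9
add 5: [8, 1, 3, 0, 1, 8, 2, 8, 2, 5] sum 38, len 10
add 3: [8, 1, 3, 0, 1, 8, 2, 8, 2, 5, 3] sum 41, len 11
add 5: [8, 1, 3, 0, 1, 8, 2, 8, 2, 5, 3, 5] sum 46, len 12
add 8: [1, 3, 0, 1, 8, 2, 8, 2, 5, 3, 5, 8] sum 46, len 12
add 0: [1, 3, 0, 1, 8, 2, 8, 2, 5, 3, 5, 8, 0] sum 46, len 13
add 7: [2, 8, 2, 5, 3, 5, 8, 0, 7] sum 40, len 9
Longest length seen: 13.

13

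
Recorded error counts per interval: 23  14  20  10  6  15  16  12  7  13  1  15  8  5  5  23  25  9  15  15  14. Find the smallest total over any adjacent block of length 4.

29

(23, 14, 20, 10) → sum 67
(14, 20, 10, 6) → sum 50
(20, 10, 6, 15) → sum 51
(10, 6, 15, 16) → sum 47
(6, 15, 16, 12) → sum 49
(15, 16, 12, 7) → sum 50
(16, 12, 7, 13) → sum 48
(12, 7, 13, 1) → sum 33
(7, 13, 1, 15) → sum 36
(13, 1, 15, 8) → sum 37
(1, 15, 8, 5) → sum 29
(15, 8, 5, 5) → sum 33
(8, 5, 5, 23) → sum 41
(5, 5, 23, 25) → sum 58
(5, 23, 25, 9) → sum 62
(23, 25, 9, 15) → sum 72
(25, 9, 15, 15) → sum 64
(9, 15, 15, 14) → sum 53
Smallest of these is 29.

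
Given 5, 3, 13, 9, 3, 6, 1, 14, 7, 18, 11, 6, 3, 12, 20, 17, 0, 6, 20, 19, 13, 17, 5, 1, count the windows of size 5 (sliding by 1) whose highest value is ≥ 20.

5 3 13 9 3 → max 13
3 13 9 3 6 → max 13
13 9 3 6 1 → max 13
9 3 6 1 14 → max 14
3 6 1 14 7 → max 14
6 1 14 7 18 → max 18
1 14 7 18 11 → max 18
14 7 18 11 6 → max 18
7 18 11 6 3 → max 18
18 11 6 3 12 → max 18
11 6 3 12 20 → max 20  ≥ 20 ✓
6 3 12 20 17 → max 20  ≥ 20 ✓
3 12 20 17 0 → max 20  ≥ 20 ✓
12 20 17 0 6 → max 20  ≥ 20 ✓
20 17 0 6 20 → max 20  ≥ 20 ✓
17 0 6 20 19 → max 20  ≥ 20 ✓
0 6 20 19 13 → max 20  ≥ 20 ✓
6 20 19 13 17 → max 20  ≥ 20 ✓
20 19 13 17 5 → max 20  ≥ 20 ✓
19 13 17 5 1 → max 19
9 windows satisfy the condition.

9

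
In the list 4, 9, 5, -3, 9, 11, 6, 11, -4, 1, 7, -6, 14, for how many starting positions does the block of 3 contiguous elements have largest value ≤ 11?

[4, 9, 5] → max 9  ≤ 11 ✓
[9, 5, -3] → max 9  ≤ 11 ✓
[5, -3, 9] → max 9  ≤ 11 ✓
[-3, 9, 11] → max 11  ≤ 11 ✓
[9, 11, 6] → max 11  ≤ 11 ✓
[11, 6, 11] → max 11  ≤ 11 ✓
[6, 11, -4] → max 11  ≤ 11 ✓
[11, -4, 1] → max 11  ≤ 11 ✓
[-4, 1, 7] → max 7  ≤ 11 ✓
[1, 7, -6] → max 7  ≤ 11 ✓
[7, -6, 14] → max 14
10 windows satisfy the condition.

10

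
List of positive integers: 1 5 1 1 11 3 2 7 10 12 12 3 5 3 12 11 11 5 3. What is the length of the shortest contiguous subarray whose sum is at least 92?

add 1: running sum 1 < 92
add 5: running sum 6 < 92
add 1: running sum 7 < 92
add 1: running sum 8 < 92
add 11: running sum 19 < 92
add 3: running sum 22 < 92
add 2: running sum 24 < 92
add 7: running sum 31 < 92
add 10: running sum 41 < 92
add 12: running sum 53 < 92
add 12: running sum 65 < 92
add 3: running sum 68 < 92
add 5: running sum 73 < 92
add 3: running sum 76 < 92
add 12: running sum 88 < 92
end 15: [1, 11, 3, 2, 7, 10, 12, 12, 3, 5, 3, 12, 11] sum 92, len 13
end 16: [11, 3, 2, 7, 10, 12, 12, 3, 5, 3, 12, 11, 11] sum 102, len 13
end 17: [2, 7, 10, 12, 12, 3, 5, 3, 12, 11, 11, 5] sum 93, len 12
end 18: [7, 10, 12, 12, 3, 5, 3, 12, 11, 11, 5, 3] sum 94, len 12
Shortest qualifying length: 12.

12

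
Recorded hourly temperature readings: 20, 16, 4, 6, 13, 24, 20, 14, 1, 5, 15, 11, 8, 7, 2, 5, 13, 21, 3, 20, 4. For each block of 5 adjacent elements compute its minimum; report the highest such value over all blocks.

(20, 16, 4, 6, 13) → min 4
(16, 4, 6, 13, 24) → min 4
(4, 6, 13, 24, 20) → min 4
(6, 13, 24, 20, 14) → min 6
(13, 24, 20, 14, 1) → min 1
(24, 20, 14, 1, 5) → min 1
(20, 14, 1, 5, 15) → min 1
(14, 1, 5, 15, 11) → min 1
(1, 5, 15, 11, 8) → min 1
(5, 15, 11, 8, 7) → min 5
(15, 11, 8, 7, 2) → min 2
(11, 8, 7, 2, 5) → min 2
(8, 7, 2, 5, 13) → min 2
(7, 2, 5, 13, 21) → min 2
(2, 5, 13, 21, 3) → min 2
(5, 13, 21, 3, 20) → min 3
(13, 21, 3, 20, 4) → min 3
Highest of these is 6.

6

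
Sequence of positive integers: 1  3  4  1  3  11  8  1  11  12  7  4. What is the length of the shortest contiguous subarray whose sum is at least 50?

add 1: running sum 1 < 50
add 3: running sum 4 < 50
add 4: running sum 8 < 50
add 1: running sum 9 < 50
add 3: running sum 12 < 50
add 11: running sum 23 < 50
add 8: running sum 31 < 50
add 1: running sum 32 < 50
add 11: running sum 43 < 50
add 12: shortest ending here [4, 1, 3, 11, 8, 1, 11, 12] sum 51, len 8
add 7: shortest ending here [11, 8, 1, 11, 12, 7] sum 50, len 6
add 4: shortest ending here [11, 8, 1, 11, 12, 7, 4] sum 54, len 7
Shortest qualifying length: 6.

6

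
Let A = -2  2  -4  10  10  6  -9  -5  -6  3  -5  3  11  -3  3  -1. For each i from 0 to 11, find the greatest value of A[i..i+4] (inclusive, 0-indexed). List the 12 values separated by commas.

10, 10, 10, 10, 10, 6, 3, 3, 11, 11, 11, 11

[-2, 2, -4, 10, 10] → max 10
[2, -4, 10, 10, 6] → max 10
[-4, 10, 10, 6, -9] → max 10
[10, 10, 6, -9, -5] → max 10
[10, 6, -9, -5, -6] → max 10
[6, -9, -5, -6, 3] → max 6
[-9, -5, -6, 3, -5] → max 3
[-5, -6, 3, -5, 3] → max 3
[-6, 3, -5, 3, 11] → max 11
[3, -5, 3, 11, -3] → max 11
[-5, 3, 11, -3, 3] → max 11
[3, 11, -3, 3, -1] → max 11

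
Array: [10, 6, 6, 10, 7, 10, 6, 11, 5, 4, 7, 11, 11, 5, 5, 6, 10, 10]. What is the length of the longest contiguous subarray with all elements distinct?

6

[10] len 1
[10, 6] len 2
[6] len 1
[6, 10] len 2
[6, 10, 7] len 3
[7, 10] len 2
[7, 10, 6] len 3
[7, 10, 6, 11] len 4
[7, 10, 6, 11, 5] len 5
[7, 10, 6, 11, 5, 4] len 6
[10, 6, 11, 5, 4, 7] len 6
[5, 4, 7, 11] len 4
[11] len 1
[11, 5] len 2
[5] len 1
[5, 6] len 2
[5, 6, 10] len 3
[10] len 1
Longest all-distinct length: 6.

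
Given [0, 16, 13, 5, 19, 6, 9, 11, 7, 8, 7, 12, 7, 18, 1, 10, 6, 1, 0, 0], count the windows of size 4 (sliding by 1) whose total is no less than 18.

(0, 16, 13, 5) → sum 34  ≥ 18 ✓
(16, 13, 5, 19) → sum 53  ≥ 18 ✓
(13, 5, 19, 6) → sum 43  ≥ 18 ✓
(5, 19, 6, 9) → sum 39  ≥ 18 ✓
(19, 6, 9, 11) → sum 45  ≥ 18 ✓
(6, 9, 11, 7) → sum 33  ≥ 18 ✓
(9, 11, 7, 8) → sum 35  ≥ 18 ✓
(11, 7, 8, 7) → sum 33  ≥ 18 ✓
(7, 8, 7, 12) → sum 34  ≥ 18 ✓
(8, 7, 12, 7) → sum 34  ≥ 18 ✓
(7, 12, 7, 18) → sum 44  ≥ 18 ✓
(12, 7, 18, 1) → sum 38  ≥ 18 ✓
(7, 18, 1, 10) → sum 36  ≥ 18 ✓
(18, 1, 10, 6) → sum 35  ≥ 18 ✓
(1, 10, 6, 1) → sum 18  ≥ 18 ✓
(10, 6, 1, 0) → sum 17
(6, 1, 0, 0) → sum 7
15 windows satisfy the condition.

15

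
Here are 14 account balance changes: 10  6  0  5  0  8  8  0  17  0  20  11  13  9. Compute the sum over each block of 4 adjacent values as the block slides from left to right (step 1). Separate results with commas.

21, 11, 13, 21, 16, 33, 25, 37, 48, 44, 53

(10, 6, 0, 5) → sum 21
(6, 0, 5, 0) → sum 11
(0, 5, 0, 8) → sum 13
(5, 0, 8, 8) → sum 21
(0, 8, 8, 0) → sum 16
(8, 8, 0, 17) → sum 33
(8, 0, 17, 0) → sum 25
(0, 17, 0, 20) → sum 37
(17, 0, 20, 11) → sum 48
(0, 20, 11, 13) → sum 44
(20, 11, 13, 9) → sum 53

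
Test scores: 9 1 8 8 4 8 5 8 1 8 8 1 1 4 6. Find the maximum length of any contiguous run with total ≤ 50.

10

→ 9: sum 9, len 1
→ 1: sum 10, len 2
→ 8: sum 18, len 3
→ 8: sum 26, len 4
→ 4: sum 30, len 5
→ 8: sum 38, len 6
→ 5: sum 43, len 7
→ 8 (dropped 9): sum 42, len 7
→ 1: sum 43, len 8
→ 8 (dropped 1): sum 50, len 8
→ 8 (dropped 8): sum 50, len 8
→ 1 (dropped 8): sum 43, len 8
→ 1: sum 44, len 9
→ 4: sum 48, len 10
→ 6 (dropped 4): sum 50, len 10
Longest length seen: 10.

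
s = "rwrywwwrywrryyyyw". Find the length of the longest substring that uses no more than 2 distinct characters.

add r: window [r] (1 distinct), len 1
add w: window [r, w] (2 distinct), len 2
add r: window [r, w, r] (2 distinct), len 3
add y: window [r, y] (2 distinct), len 2
add w: window [y, w] (2 distinct), len 2
add w: window [y, w, w] (2 distinct), len 3
add w: window [y, w, w, w] (2 distinct), len 4
add r: window [w, w, w, r] (2 distinct), len 4
add y: window [r, y] (2 distinct), len 2
add w: window [y, w] (2 distinct), len 2
add r: window [w, r] (2 distinct), len 2
add r: window [w, r, r] (2 distinct), len 3
add y: window [r, r, y] (2 distinct), len 3
add y: window [r, r, y, y] (2 distinct), len 4
add y: window [r, r, y, y, y] (2 distinct), len 5
add y: window [r, r, y, y, y, y] (2 distinct), len 6
add w: window [y, y, y, y, w] (2 distinct), len 5
Longest length with ≤2 distinct: 6.

6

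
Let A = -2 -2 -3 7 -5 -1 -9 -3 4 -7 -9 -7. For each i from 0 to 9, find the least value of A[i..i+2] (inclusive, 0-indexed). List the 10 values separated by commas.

-2 -2 -3 → min -3
-2 -3 7 → min -3
-3 7 -5 → min -5
7 -5 -1 → min -5
-5 -1 -9 → min -9
-1 -9 -3 → min -9
-9 -3 4 → min -9
-3 4 -7 → min -7
4 -7 -9 → min -9
-7 -9 -7 → min -9

-3, -3, -5, -5, -9, -9, -9, -7, -9, -9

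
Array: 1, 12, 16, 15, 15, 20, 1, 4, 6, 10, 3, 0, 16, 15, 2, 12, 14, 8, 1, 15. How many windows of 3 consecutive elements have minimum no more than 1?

1 12 16 → min 1  ≤ 1 ✓
12 16 15 → min 12
16 15 15 → min 15
15 15 20 → min 15
15 20 1 → min 1  ≤ 1 ✓
20 1 4 → min 1  ≤ 1 ✓
1 4 6 → min 1  ≤ 1 ✓
4 6 10 → min 4
6 10 3 → min 3
10 3 0 → min 0  ≤ 1 ✓
3 0 16 → min 0  ≤ 1 ✓
0 16 15 → min 0  ≤ 1 ✓
16 15 2 → min 2
15 2 12 → min 2
2 12 14 → min 2
12 14 8 → min 8
14 8 1 → min 1  ≤ 1 ✓
8 1 15 → min 1  ≤ 1 ✓
9 windows satisfy the condition.

9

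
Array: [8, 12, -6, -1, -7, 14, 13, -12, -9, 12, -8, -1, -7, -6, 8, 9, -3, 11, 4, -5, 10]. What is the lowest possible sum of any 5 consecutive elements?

-18

Window sums for each of the 17 positions:
(8, 12, -6, -1, -7) → sum 6
(12, -6, -1, -7, 14) → sum 12
(-6, -1, -7, 14, 13) → sum 13
(-1, -7, 14, 13, -12) → sum 7
(-7, 14, 13, -12, -9) → sum -1
(14, 13, -12, -9, 12) → sum 18
(13, -12, -9, 12, -8) → sum -4
(-12, -9, 12, -8, -1) → sum -18
(-9, 12, -8, -1, -7) → sum -13
(12, -8, -1, -7, -6) → sum -10
(-8, -1, -7, -6, 8) → sum -14
(-1, -7, -6, 8, 9) → sum 3
(-7, -6, 8, 9, -3) → sum 1
(-6, 8, 9, -3, 11) → sum 19
(8, 9, -3, 11, 4) → sum 29
(9, -3, 11, 4, -5) → sum 16
(-3, 11, 4, -5, 10) → sum 17
Lowest of these is -18.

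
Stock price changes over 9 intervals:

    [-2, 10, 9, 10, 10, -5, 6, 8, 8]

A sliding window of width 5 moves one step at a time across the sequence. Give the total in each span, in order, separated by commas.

[-2, 10, 9, 10, 10] → sum 37
[10, 9, 10, 10, -5] → sum 34
[9, 10, 10, -5, 6] → sum 30
[10, 10, -5, 6, 8] → sum 29
[10, -5, 6, 8, 8] → sum 27

37, 34, 30, 29, 27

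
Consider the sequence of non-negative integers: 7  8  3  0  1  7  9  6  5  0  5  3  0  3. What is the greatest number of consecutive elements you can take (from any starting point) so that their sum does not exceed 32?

8

Extend to the right; shrink from the left whenever the sum exceeds 32:
[7] sum 7 len 1
[7, 8] sum 15 len 2
[7, 8, 3] sum 18 len 3
[7, 8, 3, 0] sum 18 len 4
[7, 8, 3, 0, 1] sum 19 len 5
[7, 8, 3, 0, 1, 7] sum 26 len 6
[8, 3, 0, 1, 7, 9] sum 28 len 6
[3, 0, 1, 7, 9, 6] sum 26 len 6
[3, 0, 1, 7, 9, 6, 5] sum 31 len 7
[3, 0, 1, 7, 9, 6, 5, 0] sum 31 len 8
[7, 9, 6, 5, 0, 5] sum 32 len 6
[9, 6, 5, 0, 5, 3] sum 28 len 6
[9, 6, 5, 0, 5, 3, 0] sum 28 len 7
[9, 6, 5, 0, 5, 3, 0, 3] sum 31 len 8
Longest length seen: 8.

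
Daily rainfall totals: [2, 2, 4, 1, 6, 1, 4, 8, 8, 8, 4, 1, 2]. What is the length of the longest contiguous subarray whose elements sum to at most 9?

4

[2] sum 2 len 1
[2, 2] sum 4 len 2
[2, 2, 4] sum 8 len 3
[2, 2, 4, 1] sum 9 len 4
[1, 6] sum 7 len 2
[1, 6, 1] sum 8 len 3
[1, 4] sum 5 len 2
[8] sum 8 len 1
[8] sum 8 len 1
[8] sum 8 len 1
[4] sum 4 len 1
[4, 1] sum 5 len 2
[4, 1, 2] sum 7 len 3
Longest length seen: 4.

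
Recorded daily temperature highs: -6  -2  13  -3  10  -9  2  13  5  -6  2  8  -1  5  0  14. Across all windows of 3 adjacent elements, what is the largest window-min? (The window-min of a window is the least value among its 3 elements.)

-6 -2 13 → min -6
-2 13 -3 → min -3
13 -3 10 → min -3
-3 10 -9 → min -9
10 -9 2 → min -9
-9 2 13 → min -9
2 13 5 → min 2
13 5 -6 → min -6
5 -6 2 → min -6
-6 2 8 → min -6
2 8 -1 → min -1
8 -1 5 → min -1
-1 5 0 → min -1
5 0 14 → min 0
Largest of these is 2.

2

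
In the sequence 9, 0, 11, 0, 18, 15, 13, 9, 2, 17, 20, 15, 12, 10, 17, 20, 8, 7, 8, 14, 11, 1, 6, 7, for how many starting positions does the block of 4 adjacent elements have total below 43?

9

(9, 0, 11, 0) → sum 20  < 43 ✓
(0, 11, 0, 18) → sum 29  < 43 ✓
(11, 0, 18, 15) → sum 44
(0, 18, 15, 13) → sum 46
(18, 15, 13, 9) → sum 55
(15, 13, 9, 2) → sum 39  < 43 ✓
(13, 9, 2, 17) → sum 41  < 43 ✓
(9, 2, 17, 20) → sum 48
(2, 17, 20, 15) → sum 54
(17, 20, 15, 12) → sum 64
(20, 15, 12, 10) → sum 57
(15, 12, 10, 17) → sum 54
(12, 10, 17, 20) → sum 59
(10, 17, 20, 8) → sum 55
(17, 20, 8, 7) → sum 52
(20, 8, 7, 8) → sum 43
(8, 7, 8, 14) → sum 37  < 43 ✓
(7, 8, 14, 11) → sum 40  < 43 ✓
(8, 14, 11, 1) → sum 34  < 43 ✓
(14, 11, 1, 6) → sum 32  < 43 ✓
(11, 1, 6, 7) → sum 25  < 43 ✓
9 windows satisfy the condition.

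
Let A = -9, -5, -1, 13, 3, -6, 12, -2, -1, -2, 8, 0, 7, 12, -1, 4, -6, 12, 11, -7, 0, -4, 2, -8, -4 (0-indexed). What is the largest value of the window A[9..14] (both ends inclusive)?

12

Elements at indices 9..14: -2, 8, 0, 7, 12, -1
max(-2, 8, 0, 7, 12, -1) = 12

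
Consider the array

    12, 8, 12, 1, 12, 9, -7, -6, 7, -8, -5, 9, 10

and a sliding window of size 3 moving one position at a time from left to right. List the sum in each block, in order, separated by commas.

32, 21, 25, 22, 14, -4, -6, -7, -6, -4, 14

Sliding a size-3 window across the 13 values:
[12, 8, 12] → sum 32
[8, 12, 1] → sum 21
[12, 1, 12] → sum 25
[1, 12, 9] → sum 22
[12, 9, -7] → sum 14
[9, -7, -6] → sum -4
[-7, -6, 7] → sum -6
[-6, 7, -8] → sum -7
[7, -8, -5] → sum -6
[-8, -5, 9] → sum -4
[-5, 9, 10] → sum 14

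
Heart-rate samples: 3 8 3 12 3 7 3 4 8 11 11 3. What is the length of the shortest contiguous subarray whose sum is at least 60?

add 3: running sum 3 < 60
add 8: running sum 11 < 60
add 3: running sum 14 < 60
add 12: running sum 26 < 60
add 3: running sum 29 < 60
add 7: running sum 36 < 60
add 3: running sum 39 < 60
add 4: running sum 43 < 60
add 8: running sum 51 < 60
end 9: [3, 8, 3, 12, 3, 7, 3, 4, 8, 11] sum 62, len 10
end 10: [3, 12, 3, 7, 3, 4, 8, 11, 11] sum 62, len 9
end 11: [12, 3, 7, 3, 4, 8, 11, 11, 3] sum 62, len 9
Shortest qualifying length: 9.

9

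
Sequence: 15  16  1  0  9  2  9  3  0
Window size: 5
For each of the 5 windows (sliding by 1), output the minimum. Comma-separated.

15 16 1 0 9 → min 0
16 1 0 9 2 → min 0
1 0 9 2 9 → min 0
0 9 2 9 3 → min 0
9 2 9 3 0 → min 0

0, 0, 0, 0, 0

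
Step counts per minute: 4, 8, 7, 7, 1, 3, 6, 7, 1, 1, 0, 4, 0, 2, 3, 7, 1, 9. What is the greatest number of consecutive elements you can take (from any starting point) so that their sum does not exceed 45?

add 4: [4] sum 4, len 1
add 8: [4, 8] sum 12, len 2
add 7: [4, 8, 7] sum 19, len 3
add 7: [4, 8, 7, 7] sum 26, len 4
add 1: [4, 8, 7, 7, 1] sum 27, len 5
add 3: [4, 8, 7, 7, 1, 3] sum 30, len 6
add 6: [4, 8, 7, 7, 1, 3, 6] sum 36, len 7
add 7: [4, 8, 7, 7, 1, 3, 6, 7] sum 43, len 8
add 1: [4, 8, 7, 7, 1, 3, 6, 7, 1] sum 44, len 9
add 1: [4, 8, 7, 7, 1, 3, 6, 7, 1, 1] sum 45, len 10
add 0: [4, 8, 7, 7, 1, 3, 6, 7, 1, 1, 0] sum 45, len 11
add 4: [8, 7, 7, 1, 3, 6, 7, 1, 1, 0, 4] sum 45, len 11
add 0: [8, 7, 7, 1, 3, 6, 7, 1, 1, 0, 4, 0] sum 45, len 12
add 2: [7, 7, 1, 3, 6, 7, 1, 1, 0, 4, 0, 2] sum 39, len 12
add 3: [7, 7, 1, 3, 6, 7, 1, 1, 0, 4, 0, 2, 3] sum 42, len 13
add 7: [7, 1, 3, 6, 7, 1, 1, 0, 4, 0, 2, 3, 7] sum 42, len 13
add 1: [7, 1, 3, 6, 7, 1, 1, 0, 4, 0, 2, 3, 7, 1] sum 43, len 14
add 9: [1, 3, 6, 7, 1, 1, 0, 4, 0, 2, 3, 7, 1, 9] sum 45, len 14
Longest length seen: 14.

14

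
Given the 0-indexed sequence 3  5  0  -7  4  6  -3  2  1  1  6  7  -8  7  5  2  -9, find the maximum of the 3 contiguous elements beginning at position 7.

Elements at indices 7..9: 2, 1, 1
max(2, 1, 1) = 2

2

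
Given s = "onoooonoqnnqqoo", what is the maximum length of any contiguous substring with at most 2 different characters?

add o: window [o] (1 distinct), len 1
add n: window [o, n] (2 distinct), len 2
add o: window [o, n, o] (2 distinct), len 3
add o: window [o, n, o, o] (2 distinct), len 4
add o: window [o, n, o, o, o] (2 distinct), len 5
add o: window [o, n, o, o, o, o] (2 distinct), len 6
add n: window [o, n, o, o, o, o, n] (2 distinct), len 7
add o: window [o, n, o, o, o, o, n, o] (2 distinct), len 8
add q: window [o, q] (2 distinct), len 2
add n: window [q, n] (2 distinct), len 2
add n: window [q, n, n] (2 distinct), len 3
add q: window [q, n, n, q] (2 distinct), len 4
add q: window [q, n, n, q, q] (2 distinct), len 5
add o: window [q, q, o] (2 distinct), len 3
add o: window [q, q, o, o] (2 distinct), len 4
Longest length with ≤2 distinct: 8.

8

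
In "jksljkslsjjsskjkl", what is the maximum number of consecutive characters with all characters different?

4

[j] len 1
[j, k] len 2
[j, k, s] len 3
[j, k, s, l] len 4
[k, s, l, j] len 4
[s, l, j, k] len 4
[l, j, k, s] len 4
[j, k, s, l] len 4
[l, s] len 2
[l, s, j] len 3
[j] len 1
[j, s] len 2
[s] len 1
[s, k] len 2
[s, k, j] len 3
[j, k] len 2
[j, k, l] len 3
Longest all-distinct length: 4.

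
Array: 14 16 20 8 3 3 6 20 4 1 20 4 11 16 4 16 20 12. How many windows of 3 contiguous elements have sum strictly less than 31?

14 16 20 → sum 50
16 20 8 → sum 44
20 8 3 → sum 31
8 3 3 → sum 14  < 31 ✓
3 3 6 → sum 12  < 31 ✓
3 6 20 → sum 29  < 31 ✓
6 20 4 → sum 30  < 31 ✓
20 4 1 → sum 25  < 31 ✓
4 1 20 → sum 25  < 31 ✓
1 20 4 → sum 25  < 31 ✓
20 4 11 → sum 35
4 11 16 → sum 31
11 16 4 → sum 31
16 4 16 → sum 36
4 16 20 → sum 40
16 20 12 → sum 48
7 windows satisfy the condition.

7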